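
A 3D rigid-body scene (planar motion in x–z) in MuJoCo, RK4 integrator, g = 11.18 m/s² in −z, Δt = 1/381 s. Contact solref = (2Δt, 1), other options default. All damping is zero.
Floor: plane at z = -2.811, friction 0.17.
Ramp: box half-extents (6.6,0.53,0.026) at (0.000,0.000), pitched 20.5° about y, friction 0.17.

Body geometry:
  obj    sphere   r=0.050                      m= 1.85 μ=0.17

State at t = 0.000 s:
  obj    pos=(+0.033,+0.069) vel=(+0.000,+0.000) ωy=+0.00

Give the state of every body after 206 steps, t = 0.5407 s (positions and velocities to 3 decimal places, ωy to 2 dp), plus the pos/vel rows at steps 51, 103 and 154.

State at t = 0.5407 s:
  obj    pos=(+0.416,-0.074) vel=(+1.416,-0.530) ωy=+30.24

Key-timestep trajectory:
   step    t(s)  obj.x    obj.z    obj.vx   obj.vz 
     51  0.1339   +0.056  +0.060  +0.351  -0.131
    103  0.2703   +0.129  +0.033  +0.708  -0.265
    154  0.4042   +0.247  -0.011  +1.059  -0.396


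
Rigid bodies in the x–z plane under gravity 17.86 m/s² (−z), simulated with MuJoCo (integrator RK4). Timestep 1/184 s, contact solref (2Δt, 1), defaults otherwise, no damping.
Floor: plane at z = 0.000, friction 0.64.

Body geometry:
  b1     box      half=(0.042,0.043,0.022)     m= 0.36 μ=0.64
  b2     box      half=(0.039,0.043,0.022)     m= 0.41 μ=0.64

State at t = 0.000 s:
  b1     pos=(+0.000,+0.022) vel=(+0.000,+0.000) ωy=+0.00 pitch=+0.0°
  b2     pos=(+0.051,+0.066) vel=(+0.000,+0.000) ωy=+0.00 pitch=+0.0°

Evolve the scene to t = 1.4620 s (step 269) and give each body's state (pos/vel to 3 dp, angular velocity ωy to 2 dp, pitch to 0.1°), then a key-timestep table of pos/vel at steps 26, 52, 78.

State at t = 1.4620 s:
  b1     pos=(+0.000,+0.022) vel=(+0.000,+0.000) ωy=+0.00 pitch=+0.0°
  b2     pos=(+0.088,+0.039) vel=(+0.000,+0.000) ωy=+0.00 pitch=+90.0°

Key-timestep trajectory:
   step    t(s)  b1.x    b1.z    b1.vx   b1.vz   b2.x    b2.z    b2.vx   b2.vz 
     26  0.1413   +0.000  +0.022  +0.000  +0.000   +0.079  +0.042  +0.447  -0.046
     52  0.2826   +0.000  +0.022  +0.000  +0.000   +0.103  +0.044  -0.030  -0.005
     78  0.4239   +0.000  +0.022  +0.000  +0.000   +0.083  +0.041  +0.021  +0.001


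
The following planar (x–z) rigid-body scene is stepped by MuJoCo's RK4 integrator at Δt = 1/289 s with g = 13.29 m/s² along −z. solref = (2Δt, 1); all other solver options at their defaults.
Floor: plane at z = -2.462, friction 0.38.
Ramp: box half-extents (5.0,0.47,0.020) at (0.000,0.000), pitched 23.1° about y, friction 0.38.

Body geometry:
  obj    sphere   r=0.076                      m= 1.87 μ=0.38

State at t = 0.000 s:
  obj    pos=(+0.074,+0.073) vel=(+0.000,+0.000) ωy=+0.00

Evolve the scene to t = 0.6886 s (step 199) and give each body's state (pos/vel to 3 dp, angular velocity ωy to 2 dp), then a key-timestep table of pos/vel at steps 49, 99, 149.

State at t = 0.6886 s:
  obj    pos=(+0.886,-0.274) vel=(+2.359,-1.006) ωy=+33.74

Key-timestep trajectory:
   step    t(s)  obj.x    obj.z    obj.vx   obj.vz 
     49  0.1696   +0.123  +0.052  +0.581  -0.248
     99  0.3426   +0.275  -0.013  +1.174  -0.501
    149  0.5156   +0.529  -0.121  +1.766  -0.753


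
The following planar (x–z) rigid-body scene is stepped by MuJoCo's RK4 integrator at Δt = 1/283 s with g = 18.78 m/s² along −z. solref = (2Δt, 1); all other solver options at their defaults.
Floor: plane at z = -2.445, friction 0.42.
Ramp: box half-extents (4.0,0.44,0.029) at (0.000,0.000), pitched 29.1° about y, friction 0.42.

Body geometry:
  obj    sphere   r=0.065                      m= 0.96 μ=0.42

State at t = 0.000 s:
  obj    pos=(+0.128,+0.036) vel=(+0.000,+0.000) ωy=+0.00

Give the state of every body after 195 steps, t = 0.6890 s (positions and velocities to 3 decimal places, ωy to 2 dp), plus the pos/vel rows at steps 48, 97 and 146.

State at t = 0.6890 s:
  obj    pos=(+1.481,-0.717) vel=(+3.928,-2.186) ωy=+69.15

Key-timestep trajectory:
   step    t(s)  obj.x    obj.z    obj.vx   obj.vz 
     48  0.1696   +0.210  -0.009  +0.967  -0.538
     97  0.3428   +0.463  -0.150  +1.954  -1.088
    146  0.5159   +0.887  -0.386  +2.941  -1.637


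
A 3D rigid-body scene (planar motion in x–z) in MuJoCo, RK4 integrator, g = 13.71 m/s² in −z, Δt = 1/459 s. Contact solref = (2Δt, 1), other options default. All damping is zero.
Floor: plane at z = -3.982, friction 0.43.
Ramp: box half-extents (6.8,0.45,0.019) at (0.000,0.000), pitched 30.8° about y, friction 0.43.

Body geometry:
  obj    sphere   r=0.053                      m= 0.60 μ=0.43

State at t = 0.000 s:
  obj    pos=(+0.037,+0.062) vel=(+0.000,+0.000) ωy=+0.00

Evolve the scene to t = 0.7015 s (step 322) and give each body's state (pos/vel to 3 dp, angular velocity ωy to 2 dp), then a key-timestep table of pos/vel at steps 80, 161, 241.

State at t = 0.7015 s:
  obj    pos=(+1.097,-0.570) vel=(+3.022,-1.801) ωy=+66.36

Key-timestep trajectory:
   step    t(s)  obj.x    obj.z    obj.vx   obj.vz 
     80  0.1743   +0.102  +0.023  +0.751  -0.448
    161  0.3508   +0.302  -0.096  +1.511  -0.901
    241  0.5251   +0.631  -0.292  +2.262  -1.348


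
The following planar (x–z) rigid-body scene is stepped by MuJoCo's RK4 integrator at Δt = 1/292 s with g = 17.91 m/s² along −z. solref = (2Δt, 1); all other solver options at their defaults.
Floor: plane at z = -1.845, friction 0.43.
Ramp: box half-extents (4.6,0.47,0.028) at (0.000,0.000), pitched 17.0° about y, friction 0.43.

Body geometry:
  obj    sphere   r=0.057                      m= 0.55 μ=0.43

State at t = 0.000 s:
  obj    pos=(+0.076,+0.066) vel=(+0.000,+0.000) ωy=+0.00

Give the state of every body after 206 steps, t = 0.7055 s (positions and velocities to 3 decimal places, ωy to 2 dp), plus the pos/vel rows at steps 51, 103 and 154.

State at t = 0.7055 s:
  obj    pos=(+0.966,-0.206) vel=(+2.523,-0.771) ωy=+46.29

Key-timestep trajectory:
   step    t(s)  obj.x    obj.z    obj.vx   obj.vz 
     51  0.1747   +0.131  +0.049  +0.625  -0.191
    103  0.3527   +0.299  -0.002  +1.262  -0.386
    154  0.5274   +0.573  -0.086  +1.886  -0.577


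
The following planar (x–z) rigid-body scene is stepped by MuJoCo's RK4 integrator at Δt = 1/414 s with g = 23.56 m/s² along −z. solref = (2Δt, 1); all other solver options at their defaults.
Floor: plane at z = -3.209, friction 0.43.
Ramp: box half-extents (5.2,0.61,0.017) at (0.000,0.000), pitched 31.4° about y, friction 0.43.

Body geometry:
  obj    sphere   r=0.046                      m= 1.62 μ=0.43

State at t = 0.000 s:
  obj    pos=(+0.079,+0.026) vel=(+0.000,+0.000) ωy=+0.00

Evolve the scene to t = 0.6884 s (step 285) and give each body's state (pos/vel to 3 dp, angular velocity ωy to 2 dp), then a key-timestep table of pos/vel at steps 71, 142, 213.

State at t = 0.6884 s:
  obj    pos=(+1.852,-1.057) vel=(+5.152,-3.145) ωy=+131.20

Key-timestep trajectory:
   step    t(s)  obj.x    obj.z    obj.vx   obj.vz 
     71  0.1715   +0.189  -0.042  +1.284  -0.784
    142  0.3430   +0.519  -0.243  +2.567  -1.567
    213  0.5145   +1.069  -0.579  +3.850  -2.350


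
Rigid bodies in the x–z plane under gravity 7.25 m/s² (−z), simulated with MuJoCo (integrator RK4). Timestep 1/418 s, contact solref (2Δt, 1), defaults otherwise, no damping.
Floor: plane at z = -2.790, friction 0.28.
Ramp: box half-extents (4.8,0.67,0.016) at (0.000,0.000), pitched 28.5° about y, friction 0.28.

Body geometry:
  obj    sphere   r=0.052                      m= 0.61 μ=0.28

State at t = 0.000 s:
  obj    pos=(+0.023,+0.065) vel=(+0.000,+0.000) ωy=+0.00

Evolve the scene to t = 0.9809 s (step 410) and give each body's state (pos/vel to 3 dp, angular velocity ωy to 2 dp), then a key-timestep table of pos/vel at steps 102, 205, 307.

State at t = 0.9809 s:
  obj    pos=(+1.068,-0.502) vel=(+2.130,-1.157) ωy=+46.61

Key-timestep trajectory:
   step    t(s)  obj.x    obj.z    obj.vx   obj.vz 
    102  0.2440   +0.088  +0.030  +0.530  -0.288
    205  0.4904   +0.284  -0.077  +1.065  -0.578
    307  0.7344   +0.609  -0.253  +1.595  -0.866


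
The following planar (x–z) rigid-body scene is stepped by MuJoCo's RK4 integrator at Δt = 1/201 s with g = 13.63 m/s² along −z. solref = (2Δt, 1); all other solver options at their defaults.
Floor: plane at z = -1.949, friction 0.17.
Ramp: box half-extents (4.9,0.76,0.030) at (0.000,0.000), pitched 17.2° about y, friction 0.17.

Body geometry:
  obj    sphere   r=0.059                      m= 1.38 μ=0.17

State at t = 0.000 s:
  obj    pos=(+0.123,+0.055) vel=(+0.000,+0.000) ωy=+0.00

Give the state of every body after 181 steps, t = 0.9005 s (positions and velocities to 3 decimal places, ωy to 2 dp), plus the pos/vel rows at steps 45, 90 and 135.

State at t = 0.9005 s:
  obj    pos=(+1.238,-0.290) vel=(+2.477,-0.767) ωy=+43.93

Key-timestep trajectory:
   step    t(s)  obj.x    obj.z    obj.vx   obj.vz 
     45  0.2239   +0.192  +0.034  +0.616  -0.191
     90  0.4478   +0.399  -0.030  +1.232  -0.381
    135  0.6716   +0.743  -0.137  +1.847  -0.572


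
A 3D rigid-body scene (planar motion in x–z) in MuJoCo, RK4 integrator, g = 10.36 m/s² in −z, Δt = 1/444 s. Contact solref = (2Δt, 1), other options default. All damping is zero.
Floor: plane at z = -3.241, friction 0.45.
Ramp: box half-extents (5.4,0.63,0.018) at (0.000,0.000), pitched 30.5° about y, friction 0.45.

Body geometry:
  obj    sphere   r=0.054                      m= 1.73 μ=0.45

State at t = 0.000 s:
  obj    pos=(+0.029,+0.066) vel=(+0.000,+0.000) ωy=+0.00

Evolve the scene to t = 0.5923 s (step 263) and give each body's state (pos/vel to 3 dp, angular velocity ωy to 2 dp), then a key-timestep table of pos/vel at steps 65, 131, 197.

State at t = 0.5923 s:
  obj    pos=(+0.597,-0.268) vel=(+1.917,-1.129) ωy=+41.19

Key-timestep trajectory:
   step    t(s)  obj.x    obj.z    obj.vx   obj.vz 
     65  0.1464   +0.064  +0.046  +0.474  -0.279
    131  0.2950   +0.170  -0.017  +0.955  -0.562
    197  0.4437   +0.348  -0.121  +1.436  -0.846


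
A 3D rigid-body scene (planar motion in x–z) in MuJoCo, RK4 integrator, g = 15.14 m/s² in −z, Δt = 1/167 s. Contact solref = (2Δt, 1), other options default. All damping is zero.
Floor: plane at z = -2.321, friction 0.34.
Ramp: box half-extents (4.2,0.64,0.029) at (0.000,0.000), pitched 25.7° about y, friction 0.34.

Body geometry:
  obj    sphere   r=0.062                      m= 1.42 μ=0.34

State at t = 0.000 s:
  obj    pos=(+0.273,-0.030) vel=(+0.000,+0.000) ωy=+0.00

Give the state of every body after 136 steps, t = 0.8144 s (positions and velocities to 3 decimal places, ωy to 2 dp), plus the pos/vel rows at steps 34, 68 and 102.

State at t = 0.8144 s:
  obj    pos=(+1.674,-0.705) vel=(+3.441,-1.656) ωy=+61.58

Key-timestep trajectory:
   step    t(s)  obj.x    obj.z    obj.vx   obj.vz 
     34  0.2036   +0.361  -0.073  +0.860  -0.414
     68  0.4072   +0.623  -0.199  +1.721  -0.828
    102  0.6108   +1.061  -0.410  +2.581  -1.242


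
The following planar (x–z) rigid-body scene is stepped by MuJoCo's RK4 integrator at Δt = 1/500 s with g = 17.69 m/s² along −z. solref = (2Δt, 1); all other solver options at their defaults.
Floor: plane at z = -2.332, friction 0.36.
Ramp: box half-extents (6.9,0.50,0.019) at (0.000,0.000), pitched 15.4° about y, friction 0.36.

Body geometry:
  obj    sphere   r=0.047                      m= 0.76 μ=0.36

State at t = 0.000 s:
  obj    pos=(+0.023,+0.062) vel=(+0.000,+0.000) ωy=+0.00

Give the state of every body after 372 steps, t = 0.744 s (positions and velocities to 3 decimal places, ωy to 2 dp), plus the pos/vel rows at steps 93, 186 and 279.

State at t = 0.744 s:
  obj    pos=(+0.918,-0.185) vel=(+2.407,-0.663) ωy=+53.11

Key-timestep trajectory:
   step    t(s)  obj.x    obj.z    obj.vx   obj.vz 
     93  0.1860   +0.079  +0.047  +0.602  -0.166
    186  0.3720   +0.247  +0.000  +1.203  -0.331
    279  0.5580   +0.527  -0.077  +1.805  -0.497


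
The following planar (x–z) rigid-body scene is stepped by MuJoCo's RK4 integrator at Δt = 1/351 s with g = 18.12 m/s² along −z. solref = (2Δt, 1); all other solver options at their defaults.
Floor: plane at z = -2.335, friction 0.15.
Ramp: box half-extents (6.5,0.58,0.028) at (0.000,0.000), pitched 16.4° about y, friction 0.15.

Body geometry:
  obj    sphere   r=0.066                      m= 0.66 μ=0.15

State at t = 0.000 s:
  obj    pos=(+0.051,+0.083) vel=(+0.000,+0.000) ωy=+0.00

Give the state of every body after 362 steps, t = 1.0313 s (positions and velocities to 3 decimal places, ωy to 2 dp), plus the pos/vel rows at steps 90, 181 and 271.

State at t = 1.0313 s:
  obj    pos=(+1.916,-0.466) vel=(+3.616,-1.064) ωy=+57.10

Key-timestep trajectory:
   step    t(s)  obj.x    obj.z    obj.vx   obj.vz 
     90  0.2564   +0.166  +0.049  +0.899  -0.265
    181  0.5157   +0.517  -0.054  +1.808  -0.532
    271  0.7721   +1.096  -0.225  +2.707  -0.797


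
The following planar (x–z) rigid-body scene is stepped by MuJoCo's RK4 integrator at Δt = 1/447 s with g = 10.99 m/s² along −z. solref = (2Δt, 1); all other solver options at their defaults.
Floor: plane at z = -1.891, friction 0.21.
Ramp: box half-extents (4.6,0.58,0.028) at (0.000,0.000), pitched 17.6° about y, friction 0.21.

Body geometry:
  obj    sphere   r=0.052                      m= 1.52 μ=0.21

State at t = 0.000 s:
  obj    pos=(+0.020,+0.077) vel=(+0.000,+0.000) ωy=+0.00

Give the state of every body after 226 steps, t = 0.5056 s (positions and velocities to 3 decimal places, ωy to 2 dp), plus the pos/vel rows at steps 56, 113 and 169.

State at t = 0.5056 s:
  obj    pos=(+0.309,-0.014) vel=(+1.144,-0.363) ωy=+23.07

Key-timestep trajectory:
   step    t(s)  obj.x    obj.z    obj.vx   obj.vz 
     56  0.1253   +0.038  +0.072  +0.283  -0.090
    113  0.2528   +0.092  +0.055  +0.572  -0.181
    169  0.3781   +0.182  +0.026  +0.855  -0.271


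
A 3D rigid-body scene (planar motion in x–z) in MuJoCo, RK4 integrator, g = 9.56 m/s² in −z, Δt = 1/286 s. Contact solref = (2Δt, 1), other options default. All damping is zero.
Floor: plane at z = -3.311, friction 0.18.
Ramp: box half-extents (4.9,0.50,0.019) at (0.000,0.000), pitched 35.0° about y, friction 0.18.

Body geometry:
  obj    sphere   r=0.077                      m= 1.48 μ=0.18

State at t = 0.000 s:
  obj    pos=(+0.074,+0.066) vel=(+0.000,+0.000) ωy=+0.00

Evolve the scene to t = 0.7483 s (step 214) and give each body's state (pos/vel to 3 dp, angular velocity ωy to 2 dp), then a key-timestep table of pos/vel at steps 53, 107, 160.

State at t = 0.7483 s:
  obj    pos=(+1.008,-0.589) vel=(+2.498,-1.747) ωy=+34.25

Key-timestep trajectory:
   step    t(s)  obj.x    obj.z    obj.vx   obj.vz 
     53  0.1853   +0.131  +0.025  +0.621  -0.427
    107  0.3741   +0.307  -0.098  +1.249  -0.874
    160  0.5594   +0.596  -0.300  +1.860  -1.322


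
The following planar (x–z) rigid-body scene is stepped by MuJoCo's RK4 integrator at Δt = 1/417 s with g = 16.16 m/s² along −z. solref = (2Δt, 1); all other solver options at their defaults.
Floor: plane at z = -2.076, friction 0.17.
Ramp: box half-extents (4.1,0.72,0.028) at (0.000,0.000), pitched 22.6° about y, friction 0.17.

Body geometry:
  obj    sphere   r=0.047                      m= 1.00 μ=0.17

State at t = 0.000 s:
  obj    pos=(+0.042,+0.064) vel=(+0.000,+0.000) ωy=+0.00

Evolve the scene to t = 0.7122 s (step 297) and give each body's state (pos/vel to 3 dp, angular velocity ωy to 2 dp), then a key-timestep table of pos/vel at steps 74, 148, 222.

State at t = 0.7122 s:
  obj    pos=(+1.081,-0.369) vel=(+2.917,-1.214) ωy=+67.21

Key-timestep trajectory:
   step    t(s)  obj.x    obj.z    obj.vx   obj.vz 
     74  0.1775   +0.106  +0.037  +0.727  -0.303
    148  0.3549   +0.300  -0.044  +1.454  -0.605
    222  0.5324   +0.622  -0.178  +2.180  -0.908


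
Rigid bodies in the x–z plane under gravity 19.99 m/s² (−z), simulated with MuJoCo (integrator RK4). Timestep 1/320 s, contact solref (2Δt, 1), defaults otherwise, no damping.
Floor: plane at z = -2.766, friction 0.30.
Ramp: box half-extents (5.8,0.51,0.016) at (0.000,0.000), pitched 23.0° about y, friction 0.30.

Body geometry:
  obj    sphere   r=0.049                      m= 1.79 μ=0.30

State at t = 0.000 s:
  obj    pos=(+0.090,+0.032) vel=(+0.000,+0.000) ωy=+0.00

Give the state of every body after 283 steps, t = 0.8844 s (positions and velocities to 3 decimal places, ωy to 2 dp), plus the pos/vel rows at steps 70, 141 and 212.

State at t = 0.8844 s:
  obj    pos=(+2.099,-0.820) vel=(+4.542,-1.928) ωy=+100.68

Key-timestep trajectory:
   step    t(s)  obj.x    obj.z    obj.vx   obj.vz 
     70  0.2188   +0.213  -0.020  +1.124  -0.477
    141  0.4406   +0.589  -0.179  +2.263  -0.961
    212  0.6625   +1.217  -0.446  +3.402  -1.444


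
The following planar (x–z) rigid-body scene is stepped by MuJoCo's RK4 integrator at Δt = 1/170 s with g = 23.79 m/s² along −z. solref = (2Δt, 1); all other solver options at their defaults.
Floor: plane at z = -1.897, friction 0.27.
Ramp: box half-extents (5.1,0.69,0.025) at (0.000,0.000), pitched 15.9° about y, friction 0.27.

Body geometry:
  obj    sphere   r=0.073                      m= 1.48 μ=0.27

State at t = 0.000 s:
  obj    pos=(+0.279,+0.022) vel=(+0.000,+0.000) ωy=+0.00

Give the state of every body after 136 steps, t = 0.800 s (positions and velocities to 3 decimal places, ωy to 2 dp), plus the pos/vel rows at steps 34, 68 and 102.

State at t = 0.800 s:
  obj    pos=(+1.712,-0.386) vel=(+3.582,-1.020) ωy=+51.01

Key-timestep trajectory:
   step    t(s)  obj.x    obj.z    obj.vx   obj.vz 
     34  0.2000   +0.369  -0.003  +0.896  -0.255
     68  0.4000   +0.637  -0.080  +1.791  -0.510
    102  0.6000   +1.085  -0.207  +2.686  -0.765


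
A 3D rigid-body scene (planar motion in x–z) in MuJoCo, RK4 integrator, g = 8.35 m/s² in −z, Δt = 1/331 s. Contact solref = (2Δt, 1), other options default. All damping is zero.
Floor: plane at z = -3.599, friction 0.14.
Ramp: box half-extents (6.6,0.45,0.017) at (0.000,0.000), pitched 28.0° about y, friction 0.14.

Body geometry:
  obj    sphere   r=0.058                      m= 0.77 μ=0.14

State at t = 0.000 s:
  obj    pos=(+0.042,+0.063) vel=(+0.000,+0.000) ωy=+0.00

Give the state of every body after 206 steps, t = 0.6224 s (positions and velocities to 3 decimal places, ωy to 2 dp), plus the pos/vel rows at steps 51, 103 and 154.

State at t = 0.6224 s:
  obj    pos=(+0.536,-0.200) vel=(+1.588,-0.842) ωy=+27.69

Key-timestep trajectory:
   step    t(s)  obj.x    obj.z    obj.vx   obj.vz 
     51  0.1541   +0.072  +0.047  +0.392  -0.212
    103  0.3112   +0.165  -0.003  +0.793  -0.424
    154  0.4653   +0.318  -0.084  +1.188  -0.627


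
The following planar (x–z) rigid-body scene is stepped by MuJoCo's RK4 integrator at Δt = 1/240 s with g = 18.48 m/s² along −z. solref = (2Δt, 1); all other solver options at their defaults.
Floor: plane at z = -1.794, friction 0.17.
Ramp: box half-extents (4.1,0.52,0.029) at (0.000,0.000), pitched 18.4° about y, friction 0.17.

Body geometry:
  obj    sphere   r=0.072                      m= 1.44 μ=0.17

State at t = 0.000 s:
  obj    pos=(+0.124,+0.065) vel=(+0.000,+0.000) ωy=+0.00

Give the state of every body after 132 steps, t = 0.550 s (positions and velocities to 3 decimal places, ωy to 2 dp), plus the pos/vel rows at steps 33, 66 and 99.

State at t = 0.550 s:
  obj    pos=(+0.722,-0.134) vel=(+2.175,-0.723) ωy=+31.82

Key-timestep trajectory:
   step    t(s)  obj.x    obj.z    obj.vx   obj.vz 
     33  0.1375   +0.161  +0.053  +0.544  -0.181
     66  0.2750   +0.274  +0.015  +1.087  -0.362
     99  0.4125   +0.461  -0.047  +1.631  -0.543


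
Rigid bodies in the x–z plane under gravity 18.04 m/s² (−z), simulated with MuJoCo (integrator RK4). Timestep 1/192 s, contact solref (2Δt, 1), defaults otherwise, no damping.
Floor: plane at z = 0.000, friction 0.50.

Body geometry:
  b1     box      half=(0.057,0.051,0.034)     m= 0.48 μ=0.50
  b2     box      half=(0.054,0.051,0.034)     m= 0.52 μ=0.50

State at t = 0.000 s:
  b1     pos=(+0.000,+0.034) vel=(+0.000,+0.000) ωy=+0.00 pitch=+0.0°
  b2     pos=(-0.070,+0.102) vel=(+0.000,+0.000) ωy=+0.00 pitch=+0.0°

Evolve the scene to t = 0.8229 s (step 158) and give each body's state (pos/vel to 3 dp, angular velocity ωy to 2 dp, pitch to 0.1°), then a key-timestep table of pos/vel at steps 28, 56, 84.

State at t = 0.8229 s:
  b1     pos=(+0.000,+0.034) vel=(+0.000,+0.000) ωy=+0.00 pitch=+0.0°
  b2     pos=(-0.123,+0.054) vel=(+0.000,+0.000) ωy=+0.00 pitch=-90.0°

Key-timestep trajectory:
   step    t(s)  b1.x    b1.z    b1.vx   b1.vz   b2.x    b2.z    b2.vx   b2.vz 
     28  0.1458   +0.000  +0.034  +0.000  +0.000   -0.100  +0.062  -0.400  -0.671
     56  0.2917   +0.000  +0.034  +0.000  +0.000   -0.143  +0.062  +0.001  +0.002
     84  0.4375   +0.000  +0.034  +0.000  +0.000   -0.118  +0.056  +0.002  +0.039


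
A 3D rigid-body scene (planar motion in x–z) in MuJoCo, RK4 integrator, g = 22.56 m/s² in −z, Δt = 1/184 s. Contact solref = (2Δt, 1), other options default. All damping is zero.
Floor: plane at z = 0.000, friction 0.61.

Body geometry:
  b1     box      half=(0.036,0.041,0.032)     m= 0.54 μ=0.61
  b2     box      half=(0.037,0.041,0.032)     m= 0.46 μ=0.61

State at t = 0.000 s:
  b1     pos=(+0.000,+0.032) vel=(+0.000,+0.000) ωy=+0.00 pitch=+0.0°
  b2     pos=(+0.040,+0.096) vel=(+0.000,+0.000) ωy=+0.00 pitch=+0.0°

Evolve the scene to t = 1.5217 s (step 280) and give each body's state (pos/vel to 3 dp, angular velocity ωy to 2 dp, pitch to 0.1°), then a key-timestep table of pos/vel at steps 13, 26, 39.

State at t = 1.5217 s:
  b1     pos=(+0.000,+0.032) vel=(+0.000,+0.000) ωy=+0.00 pitch=+0.0°
  b2     pos=(+0.081,+0.037) vel=(+0.000,+0.000) ωy=+0.00 pitch=+90.0°

Key-timestep trajectory:
   step    t(s)  b1.x    b1.z    b1.vx   b1.vz   b2.x    b2.z    b2.vx   b2.vz 
     13  0.0707   +0.000  +0.032  +0.000  +0.001   +0.044  +0.095  +0.145  -0.036
     26  0.1413   +0.000  +0.032  +0.000  +0.000   +0.064  +0.081  +0.371  -0.577
     39  0.2120   +0.000  +0.032  +0.000  +0.000   +0.082  +0.035  -0.069  +0.125


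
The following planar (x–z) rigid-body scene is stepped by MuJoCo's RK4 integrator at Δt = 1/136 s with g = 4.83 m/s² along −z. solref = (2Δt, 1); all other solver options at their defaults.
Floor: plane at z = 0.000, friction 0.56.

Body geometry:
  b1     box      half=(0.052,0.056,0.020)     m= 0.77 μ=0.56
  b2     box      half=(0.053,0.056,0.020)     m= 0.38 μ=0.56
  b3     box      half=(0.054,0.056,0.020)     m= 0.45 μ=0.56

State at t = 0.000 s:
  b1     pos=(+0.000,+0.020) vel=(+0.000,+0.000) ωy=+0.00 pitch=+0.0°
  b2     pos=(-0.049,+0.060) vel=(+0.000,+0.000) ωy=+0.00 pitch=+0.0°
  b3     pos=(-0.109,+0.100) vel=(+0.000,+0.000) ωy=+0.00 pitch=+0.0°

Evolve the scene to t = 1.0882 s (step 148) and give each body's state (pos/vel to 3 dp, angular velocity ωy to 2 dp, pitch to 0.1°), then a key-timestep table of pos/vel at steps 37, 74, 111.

State at t = 1.0882 s:
  b1     pos=(+0.000,+0.020) vel=(+0.000,+0.000) ωy=+0.00 pitch=+0.0°
  b2     pos=(-0.066,+0.054) vel=(+0.000,+0.000) ωy=+0.01 pitch=-52.7°
  b3     pos=(-0.137,+0.049) vel=(+0.000,+0.000) ωy=+0.01 pitch=-38.1°

Key-timestep trajectory:
   step    t(s)  b1.x    b1.z    b1.vx   b1.vz   b2.x    b2.z    b2.vx   b2.vz   b3.x    b3.z    b3.vx   b3.vz 
     37  0.2721   +0.000  +0.020  +0.000  +0.000   -0.069  +0.054  -0.043  +0.038   -0.138  +0.049  -0.028  +0.043
     74  0.5441   +0.000  +0.020  +0.000  +0.000   -0.066  +0.054  +0.001  +0.000   -0.136  +0.049  +0.000  +0.000
    111  0.8162   +0.000  +0.020  +0.000  +0.000   -0.066  +0.054  +0.000  +0.000   -0.136  +0.049  +0.000  +0.000


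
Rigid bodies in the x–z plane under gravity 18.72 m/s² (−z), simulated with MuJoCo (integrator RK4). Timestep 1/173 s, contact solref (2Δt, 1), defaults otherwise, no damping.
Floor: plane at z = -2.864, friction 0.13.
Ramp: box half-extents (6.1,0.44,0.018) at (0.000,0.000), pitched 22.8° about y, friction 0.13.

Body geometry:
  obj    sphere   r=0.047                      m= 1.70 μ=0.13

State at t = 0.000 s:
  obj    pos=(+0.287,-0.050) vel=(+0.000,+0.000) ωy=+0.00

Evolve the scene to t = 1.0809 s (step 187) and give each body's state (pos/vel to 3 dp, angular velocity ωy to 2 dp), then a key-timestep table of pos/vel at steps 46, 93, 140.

State at t = 1.0809 s:
  obj    pos=(+3.078,-1.223) vel=(+5.164,-2.171) ωy=+119.13

Key-timestep trajectory:
   step    t(s)  obj.x    obj.z    obj.vx   obj.vz 
     46  0.2659   +0.456  -0.121  +1.271  -0.534
     93  0.5376   +0.977  -0.340  +2.568  -1.080
    140  0.8092   +1.852  -0.708  +3.866  -1.625


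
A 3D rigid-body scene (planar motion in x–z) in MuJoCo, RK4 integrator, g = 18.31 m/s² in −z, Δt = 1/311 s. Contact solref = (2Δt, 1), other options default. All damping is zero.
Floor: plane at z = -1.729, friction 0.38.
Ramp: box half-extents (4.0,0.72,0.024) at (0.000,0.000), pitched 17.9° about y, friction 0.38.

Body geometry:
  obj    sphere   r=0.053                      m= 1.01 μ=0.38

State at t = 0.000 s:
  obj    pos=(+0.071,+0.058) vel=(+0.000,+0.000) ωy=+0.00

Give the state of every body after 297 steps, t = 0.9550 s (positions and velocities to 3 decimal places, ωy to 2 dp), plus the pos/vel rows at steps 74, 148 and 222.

State at t = 0.9550 s:
  obj    pos=(+1.815,-0.505) vel=(+3.653,-1.180) ωy=+72.42

Key-timestep trajectory:
   step    t(s)  obj.x    obj.z    obj.vx   obj.vz 
     74  0.2379   +0.179  +0.023  +0.910  -0.294
    148  0.4759   +0.504  -0.082  +1.820  -0.588
    222  0.7138   +1.046  -0.257  +2.731  -0.882


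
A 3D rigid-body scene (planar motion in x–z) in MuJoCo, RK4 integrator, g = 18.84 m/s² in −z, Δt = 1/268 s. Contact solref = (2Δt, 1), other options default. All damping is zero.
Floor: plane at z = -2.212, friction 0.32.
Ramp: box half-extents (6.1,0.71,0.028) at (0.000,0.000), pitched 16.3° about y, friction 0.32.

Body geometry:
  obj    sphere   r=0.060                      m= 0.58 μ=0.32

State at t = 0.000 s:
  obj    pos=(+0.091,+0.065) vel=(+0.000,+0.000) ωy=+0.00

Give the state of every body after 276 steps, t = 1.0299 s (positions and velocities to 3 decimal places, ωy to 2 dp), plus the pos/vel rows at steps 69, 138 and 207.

State at t = 1.0299 s:
  obj    pos=(+2.014,-0.497) vel=(+3.733,-1.092) ωy=+64.82

Key-timestep trajectory:
   step    t(s)  obj.x    obj.z    obj.vx   obj.vz 
     69  0.2575   +0.211  +0.030  +0.933  -0.273
    138  0.5149   +0.572  -0.075  +1.867  -0.546
    207  0.7724   +1.172  -0.251  +2.800  -0.819


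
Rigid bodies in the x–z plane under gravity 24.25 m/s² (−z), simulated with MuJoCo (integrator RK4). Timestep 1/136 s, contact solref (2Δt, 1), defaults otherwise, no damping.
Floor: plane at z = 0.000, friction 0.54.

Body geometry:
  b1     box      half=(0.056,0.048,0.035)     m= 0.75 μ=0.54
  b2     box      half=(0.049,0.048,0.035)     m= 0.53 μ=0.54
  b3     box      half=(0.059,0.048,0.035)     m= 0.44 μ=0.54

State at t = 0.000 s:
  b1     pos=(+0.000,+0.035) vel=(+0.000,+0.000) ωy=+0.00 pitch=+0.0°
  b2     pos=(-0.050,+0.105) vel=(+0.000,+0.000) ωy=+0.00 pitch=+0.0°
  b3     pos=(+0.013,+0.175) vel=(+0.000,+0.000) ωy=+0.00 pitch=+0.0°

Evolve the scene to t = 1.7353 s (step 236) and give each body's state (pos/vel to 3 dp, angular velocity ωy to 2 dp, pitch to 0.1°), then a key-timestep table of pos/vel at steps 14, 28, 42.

State at t = 1.7353 s:
  b1     pos=(+0.000,+0.035) vel=(+0.000,+0.000) ωy=+0.00 pitch=+0.0°
  b2     pos=(-0.050,+0.105) vel=(+0.000,+0.000) ωy=+0.00 pitch=-0.1°
  b3     pos=(+0.154,+0.035) vel=(+0.000,+0.000) ωy=+0.00 pitch=+180.0°

Key-timestep trajectory:
   step    t(s)  b1.x    b1.z    b1.vx   b1.vz   b2.x    b2.z    b2.vx   b2.vz   b3.x    b3.z    b3.vx   b3.vz 
     14  0.1029   +0.000  +0.035  +0.000  +0.001   -0.050  +0.105  -0.001  +0.001   +0.034  +0.155  +0.368  -0.638
     28  0.2059   +0.000  +0.035  +0.000  +0.000   -0.050  +0.105  +0.000  +0.000   +0.101  +0.112  +0.807  -0.789
     42  0.3088   +0.000  +0.035  +0.000  +0.000   -0.050  +0.105  +0.000  +0.000   +0.155  +0.032  -0.066  +0.158


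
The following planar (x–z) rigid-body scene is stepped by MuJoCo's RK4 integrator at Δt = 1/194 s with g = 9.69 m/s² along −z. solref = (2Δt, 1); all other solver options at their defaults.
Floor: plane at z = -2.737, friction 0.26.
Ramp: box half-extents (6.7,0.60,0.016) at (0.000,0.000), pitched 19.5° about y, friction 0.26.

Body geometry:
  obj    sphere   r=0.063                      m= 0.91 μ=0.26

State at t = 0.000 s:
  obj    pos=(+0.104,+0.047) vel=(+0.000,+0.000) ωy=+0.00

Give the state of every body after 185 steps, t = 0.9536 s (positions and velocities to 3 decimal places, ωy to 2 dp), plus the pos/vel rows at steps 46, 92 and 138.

State at t = 0.9536 s:
  obj    pos=(+1.094,-0.304) vel=(+2.077,-0.735) ωy=+34.97

Key-timestep trajectory:
   step    t(s)  obj.x    obj.z    obj.vx   obj.vz 
     46  0.2371   +0.165  +0.025  +0.517  -0.183
     92  0.4742   +0.349  -0.040  +1.033  -0.366
    138  0.7113   +0.655  -0.148  +1.549  -0.549


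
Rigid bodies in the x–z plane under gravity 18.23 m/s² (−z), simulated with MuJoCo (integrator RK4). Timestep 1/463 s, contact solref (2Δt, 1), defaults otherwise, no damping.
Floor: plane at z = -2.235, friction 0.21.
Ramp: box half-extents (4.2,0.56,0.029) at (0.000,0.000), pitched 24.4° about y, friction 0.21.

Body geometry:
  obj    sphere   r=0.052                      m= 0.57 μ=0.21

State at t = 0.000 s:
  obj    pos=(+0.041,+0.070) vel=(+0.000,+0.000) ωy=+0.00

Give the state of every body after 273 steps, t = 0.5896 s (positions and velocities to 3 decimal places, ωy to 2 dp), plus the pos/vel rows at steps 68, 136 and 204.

State at t = 0.5896 s:
  obj    pos=(+0.893,-0.316) vel=(+2.889,-1.310) ωy=+60.99

Key-timestep trajectory:
   step    t(s)  obj.x    obj.z    obj.vx   obj.vz 
     68  0.1469   +0.094  +0.046  +0.720  -0.326
    136  0.2937   +0.253  -0.026  +1.439  -0.653
    204  0.4406   +0.517  -0.145  +2.159  -0.979


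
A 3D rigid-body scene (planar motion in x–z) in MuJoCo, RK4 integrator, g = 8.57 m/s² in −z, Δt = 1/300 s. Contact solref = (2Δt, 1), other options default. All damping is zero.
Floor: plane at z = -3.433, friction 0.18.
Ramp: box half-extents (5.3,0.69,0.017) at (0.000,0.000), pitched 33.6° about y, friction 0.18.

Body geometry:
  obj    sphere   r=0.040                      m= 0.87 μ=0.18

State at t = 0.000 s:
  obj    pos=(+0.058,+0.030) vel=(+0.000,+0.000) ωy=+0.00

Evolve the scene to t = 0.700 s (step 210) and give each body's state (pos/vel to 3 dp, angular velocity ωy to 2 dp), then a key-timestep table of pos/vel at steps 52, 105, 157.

State at t = 0.700 s:
  obj    pos=(+0.764,-0.439) vel=(+2.016,-1.339) ωy=+56.18

Key-timestep trajectory:
   step    t(s)  obj.x    obj.z    obj.vx   obj.vz 
     52  0.1733   +0.101  +0.001  +0.497  -0.338
    105  0.3500   +0.234  -0.087  +1.012  -0.661
    157  0.5233   +0.453  -0.232  +1.507  -1.004


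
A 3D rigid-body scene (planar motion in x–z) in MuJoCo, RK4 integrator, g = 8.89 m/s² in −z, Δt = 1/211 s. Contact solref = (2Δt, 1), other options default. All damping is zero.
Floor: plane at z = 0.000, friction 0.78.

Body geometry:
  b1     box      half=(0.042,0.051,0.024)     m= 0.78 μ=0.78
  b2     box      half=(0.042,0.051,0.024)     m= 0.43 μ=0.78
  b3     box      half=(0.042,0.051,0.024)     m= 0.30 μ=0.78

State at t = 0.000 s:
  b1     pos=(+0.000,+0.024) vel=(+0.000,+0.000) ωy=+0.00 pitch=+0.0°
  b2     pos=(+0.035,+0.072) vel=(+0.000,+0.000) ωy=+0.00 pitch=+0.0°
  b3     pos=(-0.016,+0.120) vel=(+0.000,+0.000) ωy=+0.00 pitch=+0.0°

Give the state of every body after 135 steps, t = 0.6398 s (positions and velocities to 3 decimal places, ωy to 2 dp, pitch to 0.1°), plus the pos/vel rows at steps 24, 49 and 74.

State at t = 0.6398 s:
  b1     pos=(+0.000,+0.024) vel=(+0.000,+0.000) ωy=+0.00 pitch=+0.0°
  b2     pos=(+0.035,+0.072) vel=(+0.000,+0.000) ωy=+0.00 pitch=+0.0°
  b3     pos=(-0.114,+0.024) vel=(+0.000,+0.000) ωy=+0.00 pitch=+180.0°

Key-timestep trajectory:
   step    t(s)  b1.x    b1.z    b1.vx   b1.vz   b2.x    b2.z    b2.vx   b2.vz   b3.x    b3.z    b3.vx   b3.vz 
     24  0.1137   +0.000  +0.024  +0.000  +0.000   +0.035  +0.072  +0.000  +0.000   -0.025  +0.114  -0.156  -0.160
     49  0.2322   +0.000  +0.024  +0.000  +0.000   +0.035  +0.072  +0.000  +0.000   -0.052  +0.092  -0.325  -0.145
     74  0.3507   +0.000  +0.024  +0.000  +0.000   +0.035  +0.072  +0.000  +0.000   -0.097  +0.042  -0.390  -0.896


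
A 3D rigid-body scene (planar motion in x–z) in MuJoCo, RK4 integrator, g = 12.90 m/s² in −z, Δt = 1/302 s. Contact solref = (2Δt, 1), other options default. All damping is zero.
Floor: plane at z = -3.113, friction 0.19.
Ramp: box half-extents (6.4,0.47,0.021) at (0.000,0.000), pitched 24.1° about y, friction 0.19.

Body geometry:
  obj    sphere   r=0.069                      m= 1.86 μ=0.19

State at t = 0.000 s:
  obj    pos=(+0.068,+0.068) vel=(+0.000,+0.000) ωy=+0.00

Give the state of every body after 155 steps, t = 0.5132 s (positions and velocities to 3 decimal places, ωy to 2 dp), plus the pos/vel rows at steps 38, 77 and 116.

State at t = 0.5132 s:
  obj    pos=(+0.521,-0.134) vel=(+1.763,-0.789) ωy=+27.98

Key-timestep trajectory:
   step    t(s)  obj.x    obj.z    obj.vx   obj.vz 
     38  0.1258   +0.095  +0.056  +0.432  -0.193
     77  0.2550   +0.180  +0.018  +0.876  -0.392
    116  0.3841   +0.322  -0.045  +1.319  -0.590


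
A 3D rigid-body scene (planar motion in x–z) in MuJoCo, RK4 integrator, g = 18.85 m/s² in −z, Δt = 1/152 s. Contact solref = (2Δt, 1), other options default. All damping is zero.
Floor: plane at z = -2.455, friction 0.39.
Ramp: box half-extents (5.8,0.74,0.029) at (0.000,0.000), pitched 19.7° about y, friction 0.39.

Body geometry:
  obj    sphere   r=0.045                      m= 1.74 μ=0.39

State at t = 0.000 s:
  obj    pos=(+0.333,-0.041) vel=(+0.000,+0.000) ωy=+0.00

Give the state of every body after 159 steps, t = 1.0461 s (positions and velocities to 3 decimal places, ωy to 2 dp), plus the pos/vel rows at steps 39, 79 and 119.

State at t = 1.0461 s:
  obj    pos=(+2.671,-0.878) vel=(+4.469,-1.600) ωy=+105.50

Key-timestep trajectory:
   step    t(s)  obj.x    obj.z    obj.vx   obj.vz 
     39  0.2566   +0.474  -0.091  +1.096  -0.393
     79  0.5197   +0.910  -0.247  +2.221  -0.795
    119  0.7829   +1.643  -0.510  +3.345  -1.198


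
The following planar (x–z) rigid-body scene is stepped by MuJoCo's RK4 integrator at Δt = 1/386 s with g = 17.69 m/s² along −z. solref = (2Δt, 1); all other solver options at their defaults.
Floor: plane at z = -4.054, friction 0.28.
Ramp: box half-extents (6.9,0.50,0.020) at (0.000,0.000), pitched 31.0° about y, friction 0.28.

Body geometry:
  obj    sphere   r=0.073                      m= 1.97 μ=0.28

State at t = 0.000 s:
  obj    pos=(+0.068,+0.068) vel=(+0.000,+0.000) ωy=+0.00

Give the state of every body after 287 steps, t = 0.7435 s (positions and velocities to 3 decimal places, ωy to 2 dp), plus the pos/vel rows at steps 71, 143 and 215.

State at t = 0.7435 s:
  obj    pos=(+1.610,-0.859) vel=(+4.148,-2.492) ωy=+66.27

Key-timestep trajectory:
   step    t(s)  obj.x    obj.z    obj.vx   obj.vz 
     71  0.1839   +0.162  +0.011  +1.026  -0.617
    143  0.3705   +0.451  -0.162  +2.067  -1.242
    215  0.5570   +0.933  -0.452  +3.107  -1.867


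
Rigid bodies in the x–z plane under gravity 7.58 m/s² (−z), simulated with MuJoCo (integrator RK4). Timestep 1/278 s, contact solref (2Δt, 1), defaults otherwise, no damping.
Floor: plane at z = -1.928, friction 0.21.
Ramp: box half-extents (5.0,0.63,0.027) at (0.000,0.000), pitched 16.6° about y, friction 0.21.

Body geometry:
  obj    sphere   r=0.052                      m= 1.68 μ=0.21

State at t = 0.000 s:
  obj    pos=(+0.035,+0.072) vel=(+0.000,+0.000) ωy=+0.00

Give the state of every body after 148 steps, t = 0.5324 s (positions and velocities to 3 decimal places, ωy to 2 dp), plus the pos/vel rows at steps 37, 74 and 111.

State at t = 0.5324 s:
  obj    pos=(+0.245,+0.009) vel=(+0.789,-0.235) ωy=+15.83

Key-timestep trajectory:
   step    t(s)  obj.x    obj.z    obj.vx   obj.vz 
     37  0.1331   +0.048  +0.068  +0.197  -0.059
     74  0.2662   +0.088  +0.056  +0.395  -0.118
    111  0.3993   +0.153  +0.037  +0.592  -0.176


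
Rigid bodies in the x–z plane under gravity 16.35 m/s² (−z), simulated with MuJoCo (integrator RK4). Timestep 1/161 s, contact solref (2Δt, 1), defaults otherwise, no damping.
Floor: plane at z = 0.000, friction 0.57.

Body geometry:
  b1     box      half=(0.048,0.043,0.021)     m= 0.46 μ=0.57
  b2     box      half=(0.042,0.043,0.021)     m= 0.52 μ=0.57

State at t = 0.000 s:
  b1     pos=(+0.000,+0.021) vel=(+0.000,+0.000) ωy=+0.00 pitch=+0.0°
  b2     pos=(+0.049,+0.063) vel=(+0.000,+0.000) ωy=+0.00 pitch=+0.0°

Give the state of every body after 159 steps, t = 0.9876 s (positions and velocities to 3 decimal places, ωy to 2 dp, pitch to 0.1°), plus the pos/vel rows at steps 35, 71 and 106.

State at t = 0.9876 s:
  b1     pos=(+0.000,+0.021) vel=(+0.000,+0.000) ωy=+0.00 pitch=+0.0°
  b2     pos=(+0.155,+0.021) vel=(+0.000,+0.000) ωy=+0.00 pitch=+180.0°

Key-timestep trajectory:
   step    t(s)  b1.x    b1.z    b1.vx   b1.vz   b2.x    b2.z    b2.vx   b2.vz 
     35  0.2174   +0.000  +0.021  +0.000  +0.000   +0.066  +0.053  +0.226  -0.340
     71  0.4410   +0.000  +0.021  +0.000  +0.000   +0.109  +0.047  +0.031  +0.001
    106  0.6584   +0.000  +0.021  +0.000  +0.000   +0.119  +0.046  +0.144  -0.057


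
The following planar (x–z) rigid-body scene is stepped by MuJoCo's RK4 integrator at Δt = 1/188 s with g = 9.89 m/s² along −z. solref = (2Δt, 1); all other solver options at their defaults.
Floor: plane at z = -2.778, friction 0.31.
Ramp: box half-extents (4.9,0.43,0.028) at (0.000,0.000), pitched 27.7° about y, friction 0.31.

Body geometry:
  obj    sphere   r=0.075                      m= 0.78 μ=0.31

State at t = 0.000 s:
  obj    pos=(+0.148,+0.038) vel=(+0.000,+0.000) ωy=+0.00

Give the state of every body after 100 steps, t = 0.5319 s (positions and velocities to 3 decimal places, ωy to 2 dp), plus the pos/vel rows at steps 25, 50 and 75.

State at t = 0.5319 s:
  obj    pos=(+0.560,-0.177) vel=(+1.547,-0.812) ωy=+23.28

Key-timestep trajectory:
   step    t(s)  obj.x    obj.z    obj.vx   obj.vz 
     25  0.1330   +0.174  +0.025  +0.387  -0.203
     50  0.2660   +0.251  -0.016  +0.773  -0.406
     75  0.3989   +0.380  -0.083  +1.160  -0.609


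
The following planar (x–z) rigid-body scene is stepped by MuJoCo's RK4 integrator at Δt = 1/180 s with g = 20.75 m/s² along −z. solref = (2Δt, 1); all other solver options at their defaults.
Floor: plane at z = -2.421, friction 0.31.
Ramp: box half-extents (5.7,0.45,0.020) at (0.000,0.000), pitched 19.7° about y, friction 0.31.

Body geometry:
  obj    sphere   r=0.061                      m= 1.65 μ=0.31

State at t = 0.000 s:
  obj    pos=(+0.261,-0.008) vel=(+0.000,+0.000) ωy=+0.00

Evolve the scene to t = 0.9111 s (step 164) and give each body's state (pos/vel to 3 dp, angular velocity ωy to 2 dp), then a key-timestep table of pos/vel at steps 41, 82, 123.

State at t = 0.9111 s:
  obj    pos=(+2.214,-0.707) vel=(+4.286,-1.534) ωy=+74.61

Key-timestep trajectory:
   step    t(s)  obj.x    obj.z    obj.vx   obj.vz 
     41  0.2278   +0.383  -0.051  +1.072  -0.384
     82  0.4556   +0.749  -0.182  +2.143  -0.767
    123  0.6833   +1.359  -0.401  +3.214  -1.151


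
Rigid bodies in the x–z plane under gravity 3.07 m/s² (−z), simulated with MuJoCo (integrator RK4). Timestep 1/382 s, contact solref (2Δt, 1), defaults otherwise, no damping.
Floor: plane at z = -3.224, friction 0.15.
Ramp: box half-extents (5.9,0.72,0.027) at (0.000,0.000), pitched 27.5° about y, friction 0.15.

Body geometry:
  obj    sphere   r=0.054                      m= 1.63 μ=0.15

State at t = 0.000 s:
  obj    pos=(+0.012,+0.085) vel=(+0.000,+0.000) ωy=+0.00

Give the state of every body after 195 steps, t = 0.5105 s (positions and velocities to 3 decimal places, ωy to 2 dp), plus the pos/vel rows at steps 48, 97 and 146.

State at t = 0.5105 s:
  obj    pos=(+0.129,+0.024) vel=(+0.459,-0.239) ωy=+9.57

Key-timestep trajectory:
   step    t(s)  obj.x    obj.z    obj.vx   obj.vz 
     48  0.1257   +0.019  +0.081  +0.113  -0.059
     97  0.2539   +0.041  +0.070  +0.228  -0.119
    146  0.3822   +0.078  +0.051  +0.343  -0.179
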